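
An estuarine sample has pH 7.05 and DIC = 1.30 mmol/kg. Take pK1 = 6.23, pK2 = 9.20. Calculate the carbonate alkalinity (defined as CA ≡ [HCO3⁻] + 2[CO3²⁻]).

CA = [HCO3⁻] + 2[CO3²⁻] = (α₁ + 2α₂)·DIC
At pH 7.05: [H⁺]/K1 = 10^-0.82 = 0.15136, K2/[H⁺] = 10^-2.15 = 0.0070795
α₁ = 1/(1 + 0.15136 + 0.0070795) = 1/1.1584 = 0.8632; α₂ = α₁·K2/[H⁺] = 0.006111
α₁ + 2α₂ = 0.8755
CA = 0.8755 × 1.30 = 1.14 mmol/kg

CA = 1.14 mmol/kg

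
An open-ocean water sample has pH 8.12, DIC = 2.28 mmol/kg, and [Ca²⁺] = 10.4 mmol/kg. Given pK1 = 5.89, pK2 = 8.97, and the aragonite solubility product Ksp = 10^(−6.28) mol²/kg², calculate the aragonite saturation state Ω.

Ω = 5.56

α₂ = 1 / (1 + [H⁺]/K2 + [H⁺]²/(K1K2)) = 1 / (1 + 10^+0.85 + 10^-1.38)
   = 1 / (1 + 7.0795 + 0.041687) = 1/8.1211 = 0.1231
[CO3²⁻] = α₂ × DIC = 0.1231 × 2.28 = 0.2807 mmol/kg
Ksp = 10^(−6.28) = 5.248×10^-7
Ω = [Ca²⁺][CO3²⁻]/Ksp = (10.4×10^-3)(2.807×10^-4) / 5.248×10^-7 = 5.56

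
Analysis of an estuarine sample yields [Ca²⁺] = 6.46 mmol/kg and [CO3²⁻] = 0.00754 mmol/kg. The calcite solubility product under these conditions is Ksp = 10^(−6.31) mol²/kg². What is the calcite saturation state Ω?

Ω = 0.0994

Ksp = 10^(−6.31) = 4.898×10^-7
Ω = [Ca²⁺][CO3²⁻]/Ksp = (6.46×10^-3)(0.00754×10^-3) / 4.898×10^-7 = 0.0994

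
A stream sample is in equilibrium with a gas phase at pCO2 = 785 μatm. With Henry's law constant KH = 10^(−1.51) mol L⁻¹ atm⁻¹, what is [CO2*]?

[CO2*] = 24.3 μmol/L

KH = 10^(−1.51) = 3.090×10^-2 mol L⁻¹ atm⁻¹
[CO2*] = KH · pCO2 = 3.090×10^-2 × 785×10^-6 atm = 2.43×10^-5 mol/L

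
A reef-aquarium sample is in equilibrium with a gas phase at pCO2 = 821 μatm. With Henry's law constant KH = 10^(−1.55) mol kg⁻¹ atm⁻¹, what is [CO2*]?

KH = 10^(−1.55) = 2.818×10^-2 mol kg⁻¹ atm⁻¹
[CO2*] = KH · pCO2 = 2.818×10^-2 × 821×10^-6 atm = 2.31×10^-5 mol/kg

[CO2*] = 23.1 μmol/kg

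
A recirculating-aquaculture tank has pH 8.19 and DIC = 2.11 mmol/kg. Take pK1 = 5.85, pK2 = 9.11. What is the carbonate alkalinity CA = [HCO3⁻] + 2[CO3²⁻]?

CA = 2.33 mmol/kg

CA = [HCO3⁻] + 2[CO3²⁻] = (α₁ + 2α₂)·DIC
At pH 8.19: [H⁺]/K1 = 10^-2.34 = 0.0045709, K2/[H⁺] = 10^-0.92 = 0.12023
α₁ = 1/(1 + 0.0045709 + 0.12023) = 1/1.1248 = 0.8890; α₂ = α₁·K2/[H⁺] = 0.1069
α₁ + 2α₂ = 1.1028
CA = 1.1028 × 2.11 = 2.33 mmol/kg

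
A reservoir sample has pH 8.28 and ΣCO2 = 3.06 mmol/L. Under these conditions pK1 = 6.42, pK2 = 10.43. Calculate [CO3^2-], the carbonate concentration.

[CO3²⁻] = 0.0212 mmol/L

α₂ = 1 / (1 + [H⁺]/K2 + [H⁺]²/(K1K2)) = 1 / (1 + 10^+2.15 + 10^+0.29)
   = 1 / (1 + 141.25 + 1.9498) = 1/144.20 = 0.006935
[CO3²⁻] = α₂ × DIC = 0.006935 × 3.06 = 0.0212 mmol/L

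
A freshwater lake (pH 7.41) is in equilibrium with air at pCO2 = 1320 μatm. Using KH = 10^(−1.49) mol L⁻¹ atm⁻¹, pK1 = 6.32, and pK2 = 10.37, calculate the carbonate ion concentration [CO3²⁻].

[CO2*] = KH · pCO2 = 10^(−1.49) × 1320×10^-6 = 4.271×10^-5 mol/L
α₀ = 1/(1 + K1/[H⁺] + K1K2/[H⁺]²) = 1/(1 + 10^+1.09 + 10^-1.87) = 0.07510
DIC = [CO2*]/α₀ = 4.271×10^-5 / 0.07510 = 0.5688 mmol/L
[CO3²⁻] = α₂·DIC; α₂ = 0.001013, so [CO3²⁻] = 0.001013 × 0.5688 = 0.000576 mmol/L = 0.576 μmol/L

[CO3²⁻] = 0.576 μmol/L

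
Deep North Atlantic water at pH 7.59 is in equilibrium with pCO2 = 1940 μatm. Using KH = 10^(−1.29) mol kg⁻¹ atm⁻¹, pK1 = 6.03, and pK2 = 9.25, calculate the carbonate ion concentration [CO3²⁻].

[CO3²⁻] = 0.0790 mmol/kg

[CO2*] = KH · pCO2 = 10^(−1.29) × 1940×10^-6 = 9.950×10^-5 mol/kg
α₀ = 1/(1 + K1/[H⁺] + K1K2/[H⁺]²) = 1/(1 + 10^+1.56 + 10^-0.10) = 0.02625
DIC = [CO2*]/α₀ = 9.950×10^-5 / 0.02625 = 3.791 mmol/kg
[CO3²⁻] = α₂·DIC; α₂ = 0.02085, so [CO3²⁻] = 0.02085 × 3.791 = 0.0790 mmol/kg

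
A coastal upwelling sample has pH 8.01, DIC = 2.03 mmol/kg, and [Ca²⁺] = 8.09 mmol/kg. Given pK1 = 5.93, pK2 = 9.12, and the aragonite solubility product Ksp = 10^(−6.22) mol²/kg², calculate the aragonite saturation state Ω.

Ω = 1.95

α₂ = 1 / (1 + [H⁺]/K2 + [H⁺]²/(K1K2)) = 1 / (1 + 10^+1.11 + 10^-0.97)
   = 1 / (1 + 12.882 + 0.10715) = 1/13.990 = 0.07148
[CO3²⁻] = α₂ × DIC = 0.07148 × 2.03 = 0.1451 mmol/kg
Ksp = 10^(−6.22) = 6.026×10^-7
Ω = [Ca²⁺][CO3²⁻]/Ksp = (8.09×10^-3)(1.451×10^-4) / 6.026×10^-7 = 1.95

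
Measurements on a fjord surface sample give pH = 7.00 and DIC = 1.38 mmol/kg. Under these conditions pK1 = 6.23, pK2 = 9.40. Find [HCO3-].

[HCO3⁻] = 1.18 mmol/kg

α₁ = 1 / (1 + [H⁺]/K1 + K2/[H⁺]) = 1 / (1 + 10^-0.77 + 10^-2.40)
   = 1 / (1 + 0.16982 + 0.0039811) = 1/1.1738 = 0.8519
[HCO3⁻] = α₁ × DIC = 0.8519 × 1.38 = 1.18 mmol/kg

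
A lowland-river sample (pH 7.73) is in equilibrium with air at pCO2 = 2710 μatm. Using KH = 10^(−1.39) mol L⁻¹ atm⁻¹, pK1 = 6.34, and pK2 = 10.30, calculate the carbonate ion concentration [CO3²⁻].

[CO3²⁻] = 7.29 μmol/L

[CO2*] = KH · pCO2 = 10^(−1.39) × 2710×10^-6 = 1.104×10^-4 mol/L
α₀ = 1/(1 + K1/[H⁺] + K1K2/[H⁺]²) = 1/(1 + 10^+1.39 + 10^-1.18) = 0.03904
DIC = [CO2*]/α₀ = 1.104×10^-4 / 0.03904 = 2.828 mmol/L
[CO3²⁻] = α₂·DIC; α₂ = 0.002580, so [CO3²⁻] = 0.002580 × 2.828 = 0.00729 mmol/L = 7.29 μmol/L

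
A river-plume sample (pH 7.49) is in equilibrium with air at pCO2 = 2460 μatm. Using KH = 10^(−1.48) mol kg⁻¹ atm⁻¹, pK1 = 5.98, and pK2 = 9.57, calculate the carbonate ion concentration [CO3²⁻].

[CO3²⁻] = 0.0219 mmol/kg

[CO2*] = KH · pCO2 = 10^(−1.48) × 2460×10^-6 = 8.146×10^-5 mol/kg
α₀ = 1/(1 + K1/[H⁺] + K1K2/[H⁺]²) = 1/(1 + 10^+1.51 + 10^-0.57) = 0.02974
DIC = [CO2*]/α₀ = 8.146×10^-5 / 0.02974 = 2.739 mmol/kg
[CO3²⁻] = α₂·DIC; α₂ = 0.008004, so [CO3²⁻] = 0.008004 × 2.739 = 0.0219 mmol/kg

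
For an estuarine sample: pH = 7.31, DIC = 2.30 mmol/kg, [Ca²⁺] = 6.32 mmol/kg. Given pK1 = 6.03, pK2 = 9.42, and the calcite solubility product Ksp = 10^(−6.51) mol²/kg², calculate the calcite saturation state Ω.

α₂ = 1 / (1 + [H⁺]/K2 + [H⁺]²/(K1K2)) = 1 / (1 + 10^+2.11 + 10^+0.83)
   = 1 / (1 + 128.82 + 6.7608) = 1/136.59 = 0.007321
[CO3²⁻] = α₂ × DIC = 0.007321 × 2.30 = 0.01684 mmol/kg = 16.84 μmol/kg
Ksp = 10^(−6.51) = 3.090×10^-7
Ω = [Ca²⁺][CO3²⁻]/Ksp = (6.32×10^-3)(1.684×10^-5) / 3.090×10^-7 = 0.344

Ω = 0.344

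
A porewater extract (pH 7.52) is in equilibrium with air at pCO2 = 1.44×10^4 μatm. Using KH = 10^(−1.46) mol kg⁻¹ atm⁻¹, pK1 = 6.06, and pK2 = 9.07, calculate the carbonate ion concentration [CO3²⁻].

[CO2*] = KH · pCO2 = 10^(−1.46) × 1.44×10^4×10^-6 = 4.993×10^-4 mol/kg
α₀ = 1/(1 + K1/[H⁺] + K1K2/[H⁺]²) = 1/(1 + 10^+1.46 + 10^-0.09) = 0.03262
DIC = [CO2*]/α₀ = 4.993×10^-4 / 0.03262 = 15.31 mmol/kg
[CO3²⁻] = α₂·DIC; α₂ = 0.02652, so [CO3²⁻] = 0.02652 × 15.31 = 0.406 mmol/kg

[CO3²⁻] = 0.406 mmol/kg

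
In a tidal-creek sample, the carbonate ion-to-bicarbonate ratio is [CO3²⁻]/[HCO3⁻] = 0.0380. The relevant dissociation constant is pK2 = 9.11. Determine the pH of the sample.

From K2 = [H⁺][CO3²⁻]/[HCO3⁻]:  pH = pK2 + log₁₀([CO3²⁻]/[HCO3⁻])
log₁₀(0.0380) = -1.420
pH = 9.11 + (-1.420) = 7.69

pH = 7.69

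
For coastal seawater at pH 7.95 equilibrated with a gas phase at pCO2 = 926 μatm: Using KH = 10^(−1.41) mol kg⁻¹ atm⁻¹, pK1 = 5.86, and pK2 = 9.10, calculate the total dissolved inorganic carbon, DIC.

[CO2*] = KH · pCO2 = 10^(−1.41) × 926×10^-6 = 3.603×10^-5 mol/kg
α₀ = 1/(1 + K1/[H⁺] + K1K2/[H⁺]²) = 1/(1 + 10^+2.09 + 10^+0.94) = 0.007534
DIC = [CO2*]/α₀ = 3.603×10^-5 / 0.007534 = 4.78 mmol/kg

DIC = 4.78 mmol/kg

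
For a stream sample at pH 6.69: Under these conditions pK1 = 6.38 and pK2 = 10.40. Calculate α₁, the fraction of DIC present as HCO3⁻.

α₁ = 1 / (1 + [H⁺]/K1 + K2/[H⁺]) = 1 / (1 + 10^-0.31 + 10^-3.71)
   = 1 / (1 + 0.48978 + 0.00019498) = 1/1.4900 = 0.6712

α₁ = 0.671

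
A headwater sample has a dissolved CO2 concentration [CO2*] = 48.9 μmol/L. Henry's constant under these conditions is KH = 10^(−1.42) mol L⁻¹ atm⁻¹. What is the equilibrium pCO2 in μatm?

pCO2 = 1290 μatm

KH = 10^(−1.42) = 3.802×10^-2 mol L⁻¹ atm⁻¹
pCO2 = [CO2*]/KH = 48.9×10^-6 / 3.802×10^-2 = 1.29×10^-3 atm = 1290 μatm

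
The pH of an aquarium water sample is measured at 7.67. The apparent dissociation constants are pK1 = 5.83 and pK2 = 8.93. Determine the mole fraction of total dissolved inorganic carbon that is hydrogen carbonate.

α₁ = 1 / (1 + [H⁺]/K1 + K2/[H⁺]) = 1 / (1 + 10^-1.84 + 10^-1.26)
   = 1 / (1 + 0.014454 + 0.054954) = 1/1.0694 = 0.9351

α₁ = 0.935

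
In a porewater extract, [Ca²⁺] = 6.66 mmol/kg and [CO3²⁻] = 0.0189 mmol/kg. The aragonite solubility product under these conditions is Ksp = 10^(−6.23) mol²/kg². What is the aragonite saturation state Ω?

Ksp = 10^(−6.23) = 5.888×10^-7
Ω = [Ca²⁺][CO3²⁻]/Ksp = (6.66×10^-3)(0.0189×10^-3) / 5.888×10^-7 = 0.214

Ω = 0.214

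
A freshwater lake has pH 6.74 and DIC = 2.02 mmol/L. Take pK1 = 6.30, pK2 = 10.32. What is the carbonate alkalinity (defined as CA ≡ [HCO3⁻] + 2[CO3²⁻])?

CA = 1.48 mmol/L

CA = [HCO3⁻] + 2[CO3²⁻] = (α₁ + 2α₂)·DIC
At pH 6.74: [H⁺]/K1 = 10^-0.44 = 0.36308, K2/[H⁺] = 10^-3.58 = 0.00026303
α₁ = 1/(1 + 0.36308 + 0.00026303) = 1/1.3633 = 0.7335; α₂ = α₁·K2/[H⁺] = 0.0001929
α₁ + 2α₂ = 0.7339
CA = 0.7339 × 2.02 = 1.48 mmol/L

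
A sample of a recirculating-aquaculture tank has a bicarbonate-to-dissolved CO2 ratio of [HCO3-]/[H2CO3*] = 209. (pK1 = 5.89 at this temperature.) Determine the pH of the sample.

pH = 8.21

From K1 = [H⁺][HCO3-]/[H2CO3*]:  pH = pK1 + log₁₀([HCO3-]/[H2CO3*])
log₁₀(209) = +2.320
pH = 5.89 + (+2.320) = 8.21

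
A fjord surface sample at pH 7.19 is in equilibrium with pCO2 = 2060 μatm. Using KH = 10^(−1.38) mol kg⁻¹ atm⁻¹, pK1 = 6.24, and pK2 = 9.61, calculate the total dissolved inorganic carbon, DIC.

DIC = 0.854 mmol/kg

[CO2*] = KH · pCO2 = 10^(−1.38) × 2060×10^-6 = 8.588×10^-5 mol/kg
α₀ = 1/(1 + K1/[H⁺] + K1K2/[H⁺]²) = 1/(1 + 10^+0.95 + 10^-1.47) = 0.1005
DIC = [CO2*]/α₀ = 8.588×10^-5 / 0.1005 = 0.854 mmol/kg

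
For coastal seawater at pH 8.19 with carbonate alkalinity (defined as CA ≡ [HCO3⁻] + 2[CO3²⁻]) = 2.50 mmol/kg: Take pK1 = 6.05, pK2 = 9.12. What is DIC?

DIC = 2.28 mmol/kg

CA = [HCO3⁻] + 2[CO3²⁻] = (α₁ + 2α₂)·DIC
At pH 8.19: [H⁺]/K1 = 10^-2.14 = 0.0072444, K2/[H⁺] = 10^-0.93 = 0.11749
α₁ = 1/(1 + 0.0072444 + 0.11749) = 1/1.1247 = 0.8891; α₂ = α₁·K2/[H⁺] = 0.1045
α₁ + 2α₂ = 1.0980
DIC = CA / (α₁ + 2α₂) = 2.50 / 1.0980 = 2.28 mmol/kg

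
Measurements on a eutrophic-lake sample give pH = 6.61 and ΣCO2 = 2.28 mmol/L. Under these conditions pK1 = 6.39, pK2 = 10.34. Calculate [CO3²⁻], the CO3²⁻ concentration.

α₂ = 1 / (1 + [H⁺]/K2 + [H⁺]²/(K1K2)) = 1 / (1 + 10^+3.73 + 10^+3.51)
   = 1 / (1 + 5370.3 + 3235.9) = 1/8607.3 = 0.0001162
[CO3²⁻] = α₂ × DIC = 0.0001162 × 2.28 = 0.000265 mmol/L = 0.265 μmol/L

[CO3²⁻] = 0.265 μmol/L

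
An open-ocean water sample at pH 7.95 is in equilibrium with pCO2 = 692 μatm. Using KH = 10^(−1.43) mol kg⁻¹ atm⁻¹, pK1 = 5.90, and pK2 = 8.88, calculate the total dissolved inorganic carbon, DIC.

DIC = 3.25 mmol/kg

[CO2*] = KH · pCO2 = 10^(−1.43) × 692×10^-6 = 2.571×10^-5 mol/kg
α₀ = 1/(1 + K1/[H⁺] + K1K2/[H⁺]²) = 1/(1 + 10^+2.05 + 10^+1.12) = 0.007912
DIC = [CO2*]/α₀ = 2.571×10^-5 / 0.007912 = 3.25 mmol/kg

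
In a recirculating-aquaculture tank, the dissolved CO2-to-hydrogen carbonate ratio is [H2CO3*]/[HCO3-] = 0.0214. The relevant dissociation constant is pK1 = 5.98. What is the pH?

From K1 = [H⁺][HCO3-]/[H2CO3*]:  pH = pK1 − log₁₀([H2CO3*]/[HCO3-])
log₁₀(0.0214) = -1.670
pH = 5.98 − (-1.670) = 7.65

pH = 7.65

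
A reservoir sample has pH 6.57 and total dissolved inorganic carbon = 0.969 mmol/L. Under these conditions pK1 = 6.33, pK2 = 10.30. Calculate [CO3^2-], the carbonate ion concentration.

α₂ = 1 / (1 + [H⁺]/K2 + [H⁺]²/(K1K2)) = 1 / (1 + 10^+3.73 + 10^+3.49)
   = 1 / (1 + 5370.3 + 3090.3) = 1/8461.6 = 0.0001182
[CO3²⁻] = α₂ × DIC = 0.0001182 × 0.969 = 0.000115 mmol/L = 0.115 μmol/L

[CO3²⁻] = 0.115 μmol/L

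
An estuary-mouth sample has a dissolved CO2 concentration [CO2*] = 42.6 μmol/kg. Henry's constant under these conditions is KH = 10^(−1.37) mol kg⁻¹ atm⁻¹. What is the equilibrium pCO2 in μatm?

KH = 10^(−1.37) = 4.266×10^-2 mol kg⁻¹ atm⁻¹
pCO2 = [CO2*]/KH = 42.6×10^-6 / 4.266×10^-2 = 9.99×10^-4 atm = 999 μatm

pCO2 = 999 μatm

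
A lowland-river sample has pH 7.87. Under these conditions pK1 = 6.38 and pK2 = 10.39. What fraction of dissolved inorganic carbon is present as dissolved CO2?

α₀ = 0.0313

α₀ = 1 / (1 + K1/[H⁺] + K1K2/[H⁺]²) = 1 / (1 + 10^+1.49 + 10^-1.03)
   = 1 / (1 + 30.903 + 0.093325) = 1/31.996 = 0.03125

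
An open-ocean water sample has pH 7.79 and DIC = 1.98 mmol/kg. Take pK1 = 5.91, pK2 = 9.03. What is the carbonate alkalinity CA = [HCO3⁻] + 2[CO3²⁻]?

CA = 2.06 mmol/kg

CA = [HCO3⁻] + 2[CO3²⁻] = (α₁ + 2α₂)·DIC
At pH 7.79: [H⁺]/K1 = 10^-1.88 = 0.013183, K2/[H⁺] = 10^-1.24 = 0.057544
α₁ = 1/(1 + 0.013183 + 0.057544) = 1/1.0707 = 0.9339; α₂ = α₁·K2/[H⁺] = 0.05374
α₁ + 2α₂ = 1.0414
CA = 1.0414 × 1.98 = 2.06 mmol/kg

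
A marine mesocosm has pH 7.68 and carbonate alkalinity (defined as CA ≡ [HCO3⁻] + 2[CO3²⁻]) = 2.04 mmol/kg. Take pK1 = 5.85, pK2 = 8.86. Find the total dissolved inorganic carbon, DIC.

DIC = 1.95 mmol/kg

CA = [HCO3⁻] + 2[CO3²⁻] = (α₁ + 2α₂)·DIC
At pH 7.68: [H⁺]/K1 = 10^-1.83 = 0.014791, K2/[H⁺] = 10^-1.18 = 0.066069
α₁ = 1/(1 + 0.014791 + 0.066069) = 1/1.0809 = 0.9252; α₂ = α₁·K2/[H⁺] = 0.06113
α₁ + 2α₂ = 1.0474
DIC = CA / (α₁ + 2α₂) = 2.04 / 1.0474 = 1.95 mmol/kg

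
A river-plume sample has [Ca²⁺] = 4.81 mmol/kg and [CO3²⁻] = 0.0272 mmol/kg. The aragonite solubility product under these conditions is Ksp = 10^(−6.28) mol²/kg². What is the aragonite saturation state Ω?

Ksp = 10^(−6.28) = 5.248×10^-7
Ω = [Ca²⁺][CO3²⁻]/Ksp = (4.81×10^-3)(0.0272×10^-3) / 5.248×10^-7 = 0.249

Ω = 0.249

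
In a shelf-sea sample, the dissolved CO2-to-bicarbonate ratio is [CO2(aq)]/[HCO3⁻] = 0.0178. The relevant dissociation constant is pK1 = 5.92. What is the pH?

pH = 7.67

From K1 = [H⁺][HCO3⁻]/[CO2(aq)]:  pH = pK1 − log₁₀([CO2(aq)]/[HCO3⁻])
log₁₀(0.0178) = -1.750
pH = 5.92 − (-1.750) = 7.67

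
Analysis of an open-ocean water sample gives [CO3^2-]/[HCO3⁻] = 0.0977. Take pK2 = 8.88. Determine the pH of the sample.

pH = 7.87

From K2 = [H⁺][CO3^2-]/[HCO3⁻]:  pH = pK2 + log₁₀([CO3^2-]/[HCO3⁻])
log₁₀(0.0977) = -1.010
pH = 8.88 + (-1.010) = 7.87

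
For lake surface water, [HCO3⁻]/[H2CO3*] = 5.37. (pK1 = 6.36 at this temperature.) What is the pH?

From K1 = [H⁺][HCO3⁻]/[H2CO3*]:  pH = pK1 + log₁₀([HCO3⁻]/[H2CO3*])
log₁₀(5.37) = +0.730
pH = 6.36 + (+0.730) = 7.09

pH = 7.09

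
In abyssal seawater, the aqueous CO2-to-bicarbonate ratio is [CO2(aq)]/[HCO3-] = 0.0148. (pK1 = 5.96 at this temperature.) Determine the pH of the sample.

From K1 = [H⁺][HCO3-]/[CO2(aq)]:  pH = pK1 − log₁₀([CO2(aq)]/[HCO3-])
log₁₀(0.0148) = -1.830
pH = 5.96 − (-1.830) = 7.79

pH = 7.79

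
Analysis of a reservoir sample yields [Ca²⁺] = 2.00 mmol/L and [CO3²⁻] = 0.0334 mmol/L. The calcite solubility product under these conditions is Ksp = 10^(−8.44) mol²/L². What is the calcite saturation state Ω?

Ω = 18.4

Ksp = 10^(−8.44) = 3.631×10^-9
Ω = [Ca²⁺][CO3²⁻]/Ksp = (2.00×10^-3)(0.0334×10^-3) / 3.631×10^-9 = 18.4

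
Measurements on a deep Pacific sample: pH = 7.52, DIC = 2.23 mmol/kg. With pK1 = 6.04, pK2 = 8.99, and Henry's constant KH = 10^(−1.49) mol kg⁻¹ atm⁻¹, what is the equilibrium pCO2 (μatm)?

α₀ = 1 / (1 + K1/[H⁺] + K1K2/[H⁺]²) = 1 / (1 + 10^+1.48 + 10^+0.01)
   = 1 / (1 + 30.200 + 1.0233) = 1/32.223 = 0.03103
[CO2*] = α₀ × DIC = 0.03103 × 2.23 = 0.06921 mmol/kg
pCO2 = [CO2*]/KH = 6.921×10^-5 / 3.236×10^-2 = 2140 μatm

pCO2 = 2140 μatm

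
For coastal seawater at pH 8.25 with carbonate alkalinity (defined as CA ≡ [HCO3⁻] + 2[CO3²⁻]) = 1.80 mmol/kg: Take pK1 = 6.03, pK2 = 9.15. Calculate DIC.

CA = [HCO3⁻] + 2[CO3²⁻] = (α₁ + 2α₂)·DIC
At pH 8.25: [H⁺]/K1 = 10^-2.22 = 0.0060256, K2/[H⁺] = 10^-0.90 = 0.12589
α₁ = 1/(1 + 0.0060256 + 0.12589) = 1/1.1319 = 0.8835; α₂ = α₁·K2/[H⁺] = 0.1112
α₁ + 2α₂ = 1.1059
DIC = CA / (α₁ + 2α₂) = 1.80 / 1.1059 = 1.63 mmol/kg

DIC = 1.63 mmol/kg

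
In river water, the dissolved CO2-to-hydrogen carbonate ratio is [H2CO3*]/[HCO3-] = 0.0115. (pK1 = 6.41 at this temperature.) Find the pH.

pH = 8.35

From K1 = [H⁺][HCO3-]/[H2CO3*]:  pH = pK1 − log₁₀([H2CO3*]/[HCO3-])
log₁₀(0.0115) = -1.939
pH = 6.41 − (-1.939) = 8.35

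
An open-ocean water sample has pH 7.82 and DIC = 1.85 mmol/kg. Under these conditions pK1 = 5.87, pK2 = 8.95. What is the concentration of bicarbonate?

[HCO3⁻] = 1.70 mmol/kg

α₁ = 1 / (1 + [H⁺]/K1 + K2/[H⁺]) = 1 / (1 + 10^-1.95 + 10^-1.13)
   = 1 / (1 + 0.011220 + 0.074131) = 1/1.0854 = 0.9214
[HCO3⁻] = α₁ × DIC = 0.9214 × 1.85 = 1.70 mmol/kg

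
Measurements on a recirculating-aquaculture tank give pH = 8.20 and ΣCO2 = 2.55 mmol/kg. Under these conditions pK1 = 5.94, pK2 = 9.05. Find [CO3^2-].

α₂ = 1 / (1 + [H⁺]/K2 + [H⁺]²/(K1K2)) = 1 / (1 + 10^+0.85 + 10^-1.41)
   = 1 / (1 + 7.0795 + 0.038905) = 1/8.1184 = 0.1232
[CO3²⁻] = α₂ × DIC = 0.1232 × 2.55 = 0.314 mmol/kg

[CO3²⁻] = 0.314 mmol/kg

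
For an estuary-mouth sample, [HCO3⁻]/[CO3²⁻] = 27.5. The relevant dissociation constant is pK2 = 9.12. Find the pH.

pH = 7.68

From K2 = [H⁺][CO3²⁻]/[HCO3⁻]:  pH = pK2 − log₁₀([HCO3⁻]/[CO3²⁻])
log₁₀(27.5) = +1.439
pH = 9.12 − (+1.439) = 7.68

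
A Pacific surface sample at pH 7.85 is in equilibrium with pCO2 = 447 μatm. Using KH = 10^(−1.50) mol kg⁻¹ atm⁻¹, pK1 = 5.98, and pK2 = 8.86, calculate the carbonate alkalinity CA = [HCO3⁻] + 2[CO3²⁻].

CA = 1.25 mmol/kg

[CO2*] = KH · pCO2 = 10^(−1.50) × 447×10^-6 = 1.414×10^-5 mol/kg
α₀ = 1/(1 + K1/[H⁺] + K1K2/[H⁺]²) = 1/(1 + 10^+1.87 + 10^+0.86) = 0.01214
DIC = [CO2*]/α₀ = 1.414×10^-5 / 0.01214 = 1.164 mmol/kg
CA = (α₁ + 2α₂)·DIC = (0.8999 + 2×0.08794) × 1.164 = 1.25 mmol/kg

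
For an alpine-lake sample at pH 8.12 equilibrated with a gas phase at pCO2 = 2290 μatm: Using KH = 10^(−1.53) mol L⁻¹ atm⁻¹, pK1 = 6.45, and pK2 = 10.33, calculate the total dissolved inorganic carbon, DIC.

DIC = 3.25 mmol/L

[CO2*] = KH · pCO2 = 10^(−1.53) × 2290×10^-6 = 6.758×10^-5 mol/L
α₀ = 1/(1 + K1/[H⁺] + K1K2/[H⁺]²) = 1/(1 + 10^+1.67 + 10^-0.54) = 0.02081
DIC = [CO2*]/α₀ = 6.758×10^-5 / 0.02081 = 3.25 mmol/L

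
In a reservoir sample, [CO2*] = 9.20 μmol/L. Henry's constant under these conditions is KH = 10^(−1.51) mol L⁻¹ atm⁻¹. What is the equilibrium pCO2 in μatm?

KH = 10^(−1.51) = 3.090×10^-2 mol L⁻¹ atm⁻¹
pCO2 = [CO2*]/KH = 9.20×10^-6 / 3.090×10^-2 = 2.98×10^-4 atm = 298 μatm

pCO2 = 298 μatm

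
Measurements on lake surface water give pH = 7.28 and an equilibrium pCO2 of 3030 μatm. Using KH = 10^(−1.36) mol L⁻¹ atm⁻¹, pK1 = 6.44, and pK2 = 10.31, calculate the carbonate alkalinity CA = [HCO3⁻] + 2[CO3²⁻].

[CO2*] = KH · pCO2 = 10^(−1.36) × 3030×10^-6 = 1.323×10^-4 mol/L
α₀ = 1/(1 + K1/[H⁺] + K1K2/[H⁺]²) = 1/(1 + 10^+0.84 + 10^-2.19) = 0.1262
DIC = [CO2*]/α₀ = 1.323×10^-4 / 0.1262 = 1.048 mmol/L
CA = (α₁ + 2α₂)·DIC = (0.8730 + 2×0.0008147) × 1.048 = 0.917 mmol/L

CA = 0.917 mmol/L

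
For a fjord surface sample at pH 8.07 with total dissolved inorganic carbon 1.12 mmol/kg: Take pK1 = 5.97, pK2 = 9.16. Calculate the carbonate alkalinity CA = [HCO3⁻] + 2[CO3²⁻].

CA = 1.20 mmol/kg

CA = [HCO3⁻] + 2[CO3²⁻] = (α₁ + 2α₂)·DIC
At pH 8.07: [H⁺]/K1 = 10^-2.10 = 0.0079433, K2/[H⁺] = 10^-1.09 = 0.081283
α₁ = 1/(1 + 0.0079433 + 0.081283) = 1/1.0892 = 0.9181; α₂ = α₁·K2/[H⁺] = 0.07462
α₁ + 2α₂ = 1.0673
CA = 1.0673 × 1.12 = 1.20 mmol/kg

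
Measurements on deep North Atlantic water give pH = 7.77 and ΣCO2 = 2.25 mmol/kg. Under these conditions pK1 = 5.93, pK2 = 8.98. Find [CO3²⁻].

[CO3²⁻] = 0.129 mmol/kg

α₂ = 1 / (1 + [H⁺]/K2 + [H⁺]²/(K1K2)) = 1 / (1 + 10^+1.21 + 10^-0.63)
   = 1 / (1 + 16.218 + 0.23442) = 1/17.453 = 0.05730
[CO3²⁻] = α₂ × DIC = 0.05730 × 2.25 = 0.129 mmol/kg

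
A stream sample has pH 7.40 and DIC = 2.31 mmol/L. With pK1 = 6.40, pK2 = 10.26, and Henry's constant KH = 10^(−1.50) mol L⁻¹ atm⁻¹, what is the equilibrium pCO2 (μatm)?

α₀ = 1 / (1 + K1/[H⁺] + K1K2/[H⁺]²) = 1 / (1 + 10^+1.00 + 10^-1.86)
   = 1 / (1 + 10.000 + 0.013804) = 1/11.014 = 0.09080
[CO2*] = α₀ × DIC = 0.09080 × 2.31 = 0.2097 mmol/L
pCO2 = [CO2*]/KH = 2.097×10^-4 / 3.162×10^-2 = 6630 μatm

pCO2 = 6630 μatm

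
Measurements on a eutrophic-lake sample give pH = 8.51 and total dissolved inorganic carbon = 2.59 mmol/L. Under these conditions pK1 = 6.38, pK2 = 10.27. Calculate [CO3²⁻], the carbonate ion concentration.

α₂ = 1 / (1 + [H⁺]/K2 + [H⁺]²/(K1K2)) = 1 / (1 + 10^+1.76 + 10^-0.37)
   = 1 / (1 + 57.544 + 0.42658) = 1/58.971 = 0.01696
[CO3²⁻] = α₂ × DIC = 0.01696 × 2.59 = 0.0439 mmol/L

[CO3²⁻] = 0.0439 mmol/L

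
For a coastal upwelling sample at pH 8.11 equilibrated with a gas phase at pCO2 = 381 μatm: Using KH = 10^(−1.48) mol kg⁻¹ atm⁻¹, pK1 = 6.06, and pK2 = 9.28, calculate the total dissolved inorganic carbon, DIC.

[CO2*] = KH · pCO2 = 10^(−1.48) × 381×10^-6 = 1.262×10^-5 mol/kg
α₀ = 1/(1 + K1/[H⁺] + K1K2/[H⁺]²) = 1/(1 + 10^+2.05 + 10^+0.88) = 0.008279
DIC = [CO2*]/α₀ = 1.262×10^-5 / 0.008279 = 1.52 mmol/kg

DIC = 1.52 mmol/kg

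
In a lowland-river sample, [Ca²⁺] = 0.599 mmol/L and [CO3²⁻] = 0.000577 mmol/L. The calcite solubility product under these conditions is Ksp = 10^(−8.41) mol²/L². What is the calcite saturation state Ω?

Ksp = 10^(−8.41) = 3.890×10^-9
Ω = [Ca²⁺][CO3²⁻]/Ksp = (0.599×10^-3)(0.000577×10^-3) / 3.890×10^-9 = 0.0888

Ω = 0.0888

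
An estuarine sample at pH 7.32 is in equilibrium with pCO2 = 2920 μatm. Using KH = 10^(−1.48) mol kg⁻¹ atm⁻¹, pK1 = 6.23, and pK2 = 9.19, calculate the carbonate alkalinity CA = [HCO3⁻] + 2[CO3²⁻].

[CO2*] = KH · pCO2 = 10^(−1.48) × 2920×10^-6 = 9.669×10^-5 mol/kg
α₀ = 1/(1 + K1/[H⁺] + K1K2/[H⁺]²) = 1/(1 + 10^+1.09 + 10^-0.78) = 0.07425
DIC = [CO2*]/α₀ = 9.669×10^-5 / 0.07425 = 1.302 mmol/kg
CA = (α₁ + 2α₂)·DIC = (0.9134 + 2×0.01232) × 1.302 = 1.22 mmol/kg

CA = 1.22 mmol/kg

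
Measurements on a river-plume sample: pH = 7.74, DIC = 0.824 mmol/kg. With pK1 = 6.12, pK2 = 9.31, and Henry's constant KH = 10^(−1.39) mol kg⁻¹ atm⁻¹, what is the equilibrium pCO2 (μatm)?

α₀ = 1 / (1 + K1/[H⁺] + K1K2/[H⁺]²) = 1 / (1 + 10^+1.62 + 10^+0.05)
   = 1 / (1 + 41.687 + 1.1220) = 1/43.809 = 0.02283
[CO2*] = α₀ × DIC = 0.02283 × 0.824 = 0.01881 mmol/kg = 18.81 μmol/kg
pCO2 = [CO2*]/KH = 1.881×10^-5 / 4.074×10^-2 = 462 μatm

pCO2 = 462 μatm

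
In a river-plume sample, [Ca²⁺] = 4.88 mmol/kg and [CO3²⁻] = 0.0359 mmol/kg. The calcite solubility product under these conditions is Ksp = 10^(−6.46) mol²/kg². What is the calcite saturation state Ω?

Ksp = 10^(−6.46) = 3.467×10^-7
Ω = [Ca²⁺][CO3²⁻]/Ksp = (4.88×10^-3)(0.0359×10^-3) / 3.467×10^-7 = 0.505

Ω = 0.505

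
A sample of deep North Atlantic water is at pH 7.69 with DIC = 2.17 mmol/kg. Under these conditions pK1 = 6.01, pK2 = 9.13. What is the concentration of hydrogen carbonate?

α₁ = 1 / (1 + [H⁺]/K1 + K2/[H⁺]) = 1 / (1 + 10^-1.68 + 10^-1.44)
   = 1 / (1 + 0.020893 + 0.036308) = 1/1.0572 = 0.9459
[HCO3⁻] = α₁ × DIC = 0.9459 × 2.17 = 2.05 mmol/kg

[HCO3⁻] = 2.05 mmol/kg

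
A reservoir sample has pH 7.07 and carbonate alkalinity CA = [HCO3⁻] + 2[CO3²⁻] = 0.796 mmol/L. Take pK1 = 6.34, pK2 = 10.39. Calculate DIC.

CA = [HCO3⁻] + 2[CO3²⁻] = (α₁ + 2α₂)·DIC
At pH 7.07: [H⁺]/K1 = 10^-0.73 = 0.18621, K2/[H⁺] = 10^-3.32 = 0.00047863
α₁ = 1/(1 + 0.18621 + 0.00047863) = 1/1.1867 = 0.8427; α₂ = α₁·K2/[H⁺] = 0.0004033
α₁ + 2α₂ = 0.8435
DIC = CA / (α₁ + 2α₂) = 0.796 / 0.8435 = 0.944 mmol/L

DIC = 0.944 mmol/L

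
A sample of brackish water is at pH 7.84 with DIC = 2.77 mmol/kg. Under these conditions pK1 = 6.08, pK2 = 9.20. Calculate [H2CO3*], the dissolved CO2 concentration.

α₀ = 1 / (1 + K1/[H⁺] + K1K2/[H⁺]²) = 1 / (1 + 10^+1.76 + 10^+0.40)
   = 1 / (1 + 57.544 + 2.5119) = 1/61.056 = 0.01638
[CO2*] = α₀ × DIC = 0.01638 × 2.77 = 0.0454 mmol/kg

[CO2*] = 0.0454 mmol/kg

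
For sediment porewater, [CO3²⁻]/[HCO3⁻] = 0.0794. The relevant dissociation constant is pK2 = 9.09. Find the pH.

pH = 7.99

From K2 = [H⁺][CO3²⁻]/[HCO3⁻]:  pH = pK2 + log₁₀([CO3²⁻]/[HCO3⁻])
log₁₀(0.0794) = -1.100
pH = 9.09 + (-1.100) = 7.99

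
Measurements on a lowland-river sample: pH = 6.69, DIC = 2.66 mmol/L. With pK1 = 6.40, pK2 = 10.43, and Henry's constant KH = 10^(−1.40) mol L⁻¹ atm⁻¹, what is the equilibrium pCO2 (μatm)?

α₀ = 1 / (1 + K1/[H⁺] + K1K2/[H⁺]²) = 1 / (1 + 10^+0.29 + 10^-3.45)
   = 1 / (1 + 1.9498 + 0.00035481) = 1/2.9502 = 0.3390
[CO2*] = α₀ × DIC = 0.3390 × 2.66 = 0.9016 mmol/L
pCO2 = [CO2*]/KH = 9.016×10^-4 / 3.981×10^-2 = 2.26×10^4 μatm

pCO2 = 2.26×10^4 μatm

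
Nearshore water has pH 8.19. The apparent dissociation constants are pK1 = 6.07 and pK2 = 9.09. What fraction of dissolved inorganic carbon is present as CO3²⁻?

α₂ = 1 / (1 + [H⁺]/K2 + [H⁺]²/(K1K2)) = 1 / (1 + 10^+0.90 + 10^-1.22)
   = 1 / (1 + 7.9433 + 0.060256) = 1/9.0035 = 0.1111

α₂ = 0.111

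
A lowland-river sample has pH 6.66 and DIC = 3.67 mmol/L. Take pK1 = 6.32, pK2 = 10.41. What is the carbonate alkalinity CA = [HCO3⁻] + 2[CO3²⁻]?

CA = [HCO3⁻] + 2[CO3²⁻] = (α₁ + 2α₂)·DIC
At pH 6.66: [H⁺]/K1 = 10^-0.34 = 0.45709, K2/[H⁺] = 10^-3.75 = 0.00017783
α₁ = 1/(1 + 0.45709 + 0.00017783) = 1/1.4573 = 0.6862; α₂ = α₁·K2/[H⁺] = 0.0001220
α₁ + 2α₂ = 0.6865
CA = 0.6865 × 3.67 = 2.52 mmol/L

CA = 2.52 mmol/L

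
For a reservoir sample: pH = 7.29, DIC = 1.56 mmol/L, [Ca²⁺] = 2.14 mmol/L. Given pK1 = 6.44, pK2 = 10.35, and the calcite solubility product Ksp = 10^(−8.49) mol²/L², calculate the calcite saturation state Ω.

Ω = 0.787

α₂ = 1 / (1 + [H⁺]/K2 + [H⁺]²/(K1K2)) = 1 / (1 + 10^+3.06 + 10^+2.21)
   = 1 / (1 + 1148.2 + 162.18) = 1/1311.3 = 0.0007626
[CO3²⁻] = α₂ × DIC = 0.0007626 × 1.56 = 0.001190 mmol/L = 1.190 μmol/L
Ksp = 10^(−8.49) = 3.236×10^-9
Ω = [Ca²⁺][CO3²⁻]/Ksp = (2.14×10^-3)(1.190×10^-6) / 3.236×10^-9 = 0.787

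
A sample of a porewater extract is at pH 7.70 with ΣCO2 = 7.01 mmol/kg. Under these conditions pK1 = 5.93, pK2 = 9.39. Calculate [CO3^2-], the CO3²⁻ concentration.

[CO3²⁻] = 0.138 mmol/kg

α₂ = 1 / (1 + [H⁺]/K2 + [H⁺]²/(K1K2)) = 1 / (1 + 10^+1.69 + 10^-0.08)
   = 1 / (1 + 48.978 + 0.83176) = 1/50.810 = 0.01968
[CO3²⁻] = α₂ × DIC = 0.01968 × 7.01 = 0.138 mmol/kg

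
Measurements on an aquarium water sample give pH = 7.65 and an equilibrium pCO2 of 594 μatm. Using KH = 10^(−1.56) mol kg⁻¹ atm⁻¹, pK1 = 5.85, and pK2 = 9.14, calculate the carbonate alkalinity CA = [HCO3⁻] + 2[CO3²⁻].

[CO2*] = KH · pCO2 = 10^(−1.56) × 594×10^-6 = 1.636×10^-5 mol/kg
α₀ = 1/(1 + K1/[H⁺] + K1K2/[H⁺]²) = 1/(1 + 10^+1.80 + 10^+0.31) = 0.01512
DIC = [CO2*]/α₀ = 1.636×10^-5 / 0.01512 = 1.082 mmol/kg
CA = (α₁ + 2α₂)·DIC = (0.9540 + 2×0.03087) × 1.082 = 1.10 mmol/kg

CA = 1.10 mmol/kg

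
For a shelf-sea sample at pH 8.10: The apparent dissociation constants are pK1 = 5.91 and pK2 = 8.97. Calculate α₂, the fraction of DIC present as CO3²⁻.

α₂ = 1 / (1 + [H⁺]/K2 + [H⁺]²/(K1K2)) = 1 / (1 + 10^+0.87 + 10^-1.32)
   = 1 / (1 + 7.4131 + 0.047863) = 1/8.4610 = 0.1182

α₂ = 0.118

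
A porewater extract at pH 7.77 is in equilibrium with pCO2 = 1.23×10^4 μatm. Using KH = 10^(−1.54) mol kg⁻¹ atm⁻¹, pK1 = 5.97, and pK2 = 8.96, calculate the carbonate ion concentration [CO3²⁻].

[CO3²⁻] = 1.45 mmol/kg

[CO2*] = KH · pCO2 = 10^(−1.54) × 1.23×10^4×10^-6 = 3.547×10^-4 mol/kg
α₀ = 1/(1 + K1/[H⁺] + K1K2/[H⁺]²) = 1/(1 + 10^+1.80 + 10^+0.61) = 0.01467
DIC = [CO2*]/α₀ = 3.547×10^-4 / 0.01467 = 24.18 mmol/kg
[CO3²⁻] = α₂·DIC; α₂ = 0.05976, so [CO3²⁻] = 0.05976 × 24.18 = 1.45 mmol/kg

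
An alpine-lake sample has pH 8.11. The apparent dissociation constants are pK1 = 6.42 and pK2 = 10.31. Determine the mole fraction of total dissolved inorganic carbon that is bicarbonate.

α₁ = 0.974

α₁ = 1 / (1 + [H⁺]/K1 + K2/[H⁺]) = 1 / (1 + 10^-1.69 + 10^-2.20)
   = 1 / (1 + 0.020417 + 0.0063096) = 1/1.0267 = 0.9740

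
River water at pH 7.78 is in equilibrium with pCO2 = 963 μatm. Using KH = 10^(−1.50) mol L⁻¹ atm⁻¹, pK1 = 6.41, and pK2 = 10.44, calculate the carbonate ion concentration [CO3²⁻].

[CO3²⁻] = 1.56 μmol/L

[CO2*] = KH · pCO2 = 10^(−1.50) × 963×10^-6 = 3.045×10^-5 mol/L
α₀ = 1/(1 + K1/[H⁺] + K1K2/[H⁺]²) = 1/(1 + 10^+1.37 + 10^-1.29) = 0.04083
DIC = [CO2*]/α₀ = 3.045×10^-5 / 0.04083 = 0.7459 mmol/L
[CO3²⁻] = α₂·DIC; α₂ = 0.002094, so [CO3²⁻] = 0.002094 × 0.7459 = 0.00156 mmol/L = 1.56 μmol/L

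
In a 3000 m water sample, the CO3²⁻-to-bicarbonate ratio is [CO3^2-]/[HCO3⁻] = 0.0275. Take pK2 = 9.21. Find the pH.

pH = 7.65

From K2 = [H⁺][CO3^2-]/[HCO3⁻]:  pH = pK2 + log₁₀([CO3^2-]/[HCO3⁻])
log₁₀(0.0275) = -1.561
pH = 9.21 + (-1.561) = 7.65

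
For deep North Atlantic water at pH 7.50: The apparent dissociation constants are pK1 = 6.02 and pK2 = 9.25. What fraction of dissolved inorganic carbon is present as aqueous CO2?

α₀ = 0.0315

α₀ = 1 / (1 + K1/[H⁺] + K1K2/[H⁺]²) = 1 / (1 + 10^+1.48 + 10^-0.27)
   = 1 / (1 + 30.200 + 0.53703) = 1/31.737 = 0.03151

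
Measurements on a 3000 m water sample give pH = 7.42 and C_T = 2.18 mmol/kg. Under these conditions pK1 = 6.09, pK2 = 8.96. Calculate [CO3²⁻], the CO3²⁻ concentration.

[CO3²⁻] = 0.0585 mmol/kg

α₂ = 1 / (1 + [H⁺]/K2 + [H⁺]²/(K1K2)) = 1 / (1 + 10^+1.54 + 10^+0.21)
   = 1 / (1 + 34.674 + 1.6218) = 1/37.295 = 0.02681
[CO3²⁻] = α₂ × DIC = 0.02681 × 2.18 = 0.0585 mmol/kg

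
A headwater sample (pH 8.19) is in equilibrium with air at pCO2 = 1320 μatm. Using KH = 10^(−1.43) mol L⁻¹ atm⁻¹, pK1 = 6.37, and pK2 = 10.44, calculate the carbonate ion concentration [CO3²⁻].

[CO2*] = KH · pCO2 = 10^(−1.43) × 1320×10^-6 = 4.904×10^-5 mol/L
α₀ = 1/(1 + K1/[H⁺] + K1K2/[H⁺]²) = 1/(1 + 10^+1.82 + 10^-0.43) = 0.01483
DIC = [CO2*]/α₀ = 4.904×10^-5 / 0.01483 = 3.307 mmol/L
[CO3²⁻] = α₂·DIC; α₂ = 0.005509, so [CO3²⁻] = 0.005509 × 3.307 = 0.0182 mmol/L = 18.2 μmol/L

[CO3²⁻] = 18.2 μmol/L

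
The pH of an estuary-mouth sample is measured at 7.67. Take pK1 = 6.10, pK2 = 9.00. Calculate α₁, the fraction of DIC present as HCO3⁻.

α₁ = 0.931

α₁ = 1 / (1 + [H⁺]/K1 + K2/[H⁺]) = 1 / (1 + 10^-1.57 + 10^-1.33)
   = 1 / (1 + 0.026915 + 0.046774) = 1/1.0737 = 0.9314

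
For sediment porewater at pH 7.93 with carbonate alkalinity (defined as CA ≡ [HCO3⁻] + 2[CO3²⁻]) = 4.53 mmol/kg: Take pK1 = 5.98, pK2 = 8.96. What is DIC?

DIC = 4.22 mmol/kg

CA = [HCO3⁻] + 2[CO3²⁻] = (α₁ + 2α₂)·DIC
At pH 7.93: [H⁺]/K1 = 10^-1.95 = 0.011220, K2/[H⁺] = 10^-1.03 = 0.093325
α₁ = 1/(1 + 0.011220 + 0.093325) = 1/1.1045 = 0.9053; α₂ = α₁·K2/[H⁺] = 0.08449
α₁ + 2α₂ = 1.0743
DIC = CA / (α₁ + 2α₂) = 4.53 / 1.0743 = 4.22 mmol/kg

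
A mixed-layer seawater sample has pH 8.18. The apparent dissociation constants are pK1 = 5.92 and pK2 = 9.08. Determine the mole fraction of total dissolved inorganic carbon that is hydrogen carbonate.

α₁ = 0.884

α₁ = 1 / (1 + [H⁺]/K1 + K2/[H⁺]) = 1 / (1 + 10^-2.26 + 10^-0.90)
   = 1 / (1 + 0.0054954 + 0.12589) = 1/1.1314 = 0.8839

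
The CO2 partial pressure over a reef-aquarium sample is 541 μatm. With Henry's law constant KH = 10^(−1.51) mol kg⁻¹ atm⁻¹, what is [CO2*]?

[CO2*] = 16.7 μmol/kg

KH = 10^(−1.51) = 3.090×10^-2 mol kg⁻¹ atm⁻¹
[CO2*] = KH · pCO2 = 3.090×10^-2 × 541×10^-6 atm = 1.67×10^-5 mol/kg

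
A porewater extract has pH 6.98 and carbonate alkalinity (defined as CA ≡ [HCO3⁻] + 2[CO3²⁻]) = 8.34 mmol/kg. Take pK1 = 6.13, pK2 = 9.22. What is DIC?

DIC = 9.46 mmol/kg

CA = [HCO3⁻] + 2[CO3²⁻] = (α₁ + 2α₂)·DIC
At pH 6.98: [H⁺]/K1 = 10^-0.85 = 0.14125, K2/[H⁺] = 10^-2.24 = 0.0057544
α₁ = 1/(1 + 0.14125 + 0.0057544) = 1/1.1470 = 0.8718; α₂ = α₁·K2/[H⁺] = 0.005017
α₁ + 2α₂ = 0.8819
DIC = CA / (α₁ + 2α₂) = 8.34 / 0.8819 = 9.46 mmol/kg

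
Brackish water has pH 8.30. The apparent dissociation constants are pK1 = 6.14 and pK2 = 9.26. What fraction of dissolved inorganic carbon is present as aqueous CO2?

α₀ = 1 / (1 + K1/[H⁺] + K1K2/[H⁺]²) = 1 / (1 + 10^+2.16 + 10^+1.20)
   = 1 / (1 + 144.54 + 15.849) = 1/161.39 = 0.006196

α₀ = 0.00620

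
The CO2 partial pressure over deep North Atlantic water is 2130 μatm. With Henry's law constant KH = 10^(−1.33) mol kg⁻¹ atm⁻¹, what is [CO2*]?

[CO2*] = 99.6 μmol/kg

KH = 10^(−1.33) = 4.677×10^-2 mol kg⁻¹ atm⁻¹
[CO2*] = KH · pCO2 = 4.677×10^-2 × 2130×10^-6 atm = 9.96×10^-5 mol/kg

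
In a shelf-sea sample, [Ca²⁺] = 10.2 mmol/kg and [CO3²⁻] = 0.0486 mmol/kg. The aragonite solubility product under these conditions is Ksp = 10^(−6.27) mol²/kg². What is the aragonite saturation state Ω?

Ω = 0.923

Ksp = 10^(−6.27) = 5.370×10^-7
Ω = [Ca²⁺][CO3²⁻]/Ksp = (10.2×10^-3)(0.0486×10^-3) / 5.370×10^-7 = 0.923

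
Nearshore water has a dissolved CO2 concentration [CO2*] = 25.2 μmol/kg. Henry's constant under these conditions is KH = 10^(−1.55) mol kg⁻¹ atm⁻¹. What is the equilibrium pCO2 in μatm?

pCO2 = 894 μatm

KH = 10^(−1.55) = 2.818×10^-2 mol kg⁻¹ atm⁻¹
pCO2 = [CO2*]/KH = 25.2×10^-6 / 2.818×10^-2 = 8.94×10^-4 atm = 894 μatm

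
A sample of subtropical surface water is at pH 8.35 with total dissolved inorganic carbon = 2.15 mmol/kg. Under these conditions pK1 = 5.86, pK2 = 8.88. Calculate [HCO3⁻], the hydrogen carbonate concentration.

α₁ = 1 / (1 + [H⁺]/K1 + K2/[H⁺]) = 1 / (1 + 10^-2.49 + 10^-0.53)
   = 1 / (1 + 0.0032359 + 0.29512) = 1/1.2984 = 0.7702
[HCO3⁻] = α₁ × DIC = 0.7702 × 2.15 = 1.66 mmol/kg

[HCO3⁻] = 1.66 mmol/kg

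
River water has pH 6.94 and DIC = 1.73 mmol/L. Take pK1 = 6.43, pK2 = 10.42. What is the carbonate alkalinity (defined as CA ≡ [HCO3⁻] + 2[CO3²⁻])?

CA = 1.32 mmol/L

CA = [HCO3⁻] + 2[CO3²⁻] = (α₁ + 2α₂)·DIC
At pH 6.94: [H⁺]/K1 = 10^-0.51 = 0.30903, K2/[H⁺] = 10^-3.48 = 0.00033113
α₁ = 1/(1 + 0.30903 + 0.00033113) = 1/1.3094 = 0.7637; α₂ = α₁·K2/[H⁺] = 0.0002529
α₁ + 2α₂ = 0.7642
CA = 0.7642 × 1.73 = 1.32 mmol/L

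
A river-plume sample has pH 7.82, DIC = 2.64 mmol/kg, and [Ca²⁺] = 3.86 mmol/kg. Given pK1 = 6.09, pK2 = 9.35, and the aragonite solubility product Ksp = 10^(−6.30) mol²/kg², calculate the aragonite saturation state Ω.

α₂ = 1 / (1 + [H⁺]/K2 + [H⁺]²/(K1K2)) = 1 / (1 + 10^+1.53 + 10^-0.20)
   = 1 / (1 + 33.884 + 0.63096) = 1/35.515 = 0.02816
[CO3²⁻] = α₂ × DIC = 0.02816 × 2.64 = 0.07433 mmol/kg
Ksp = 10^(−6.30) = 5.012×10^-7
Ω = [Ca²⁺][CO3²⁻]/Ksp = (3.86×10^-3)(7.433×10^-5) / 5.012×10^-7 = 0.572

Ω = 0.572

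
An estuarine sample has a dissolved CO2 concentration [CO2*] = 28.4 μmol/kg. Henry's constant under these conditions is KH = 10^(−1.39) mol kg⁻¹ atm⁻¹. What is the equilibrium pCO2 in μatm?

KH = 10^(−1.39) = 4.074×10^-2 mol kg⁻¹ atm⁻¹
pCO2 = [CO2*]/KH = 28.4×10^-6 / 4.074×10^-2 = 6.97×10^-4 atm = 697 μatm

pCO2 = 697 μatm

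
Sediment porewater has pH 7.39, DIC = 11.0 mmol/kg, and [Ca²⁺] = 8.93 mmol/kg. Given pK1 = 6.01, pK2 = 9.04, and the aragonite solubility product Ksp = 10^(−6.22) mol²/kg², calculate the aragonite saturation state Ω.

α₂ = 1 / (1 + [H⁺]/K2 + [H⁺]²/(K1K2)) = 1 / (1 + 10^+1.65 + 10^+0.27)
   = 1 / (1 + 44.668 + 1.8621) = 1/47.530 = 0.02104
[CO3²⁻] = α₂ × DIC = 0.02104 × 11.0 = 0.2314 mmol/kg
Ksp = 10^(−6.22) = 6.026×10^-7
Ω = [Ca²⁺][CO3²⁻]/Ksp = (8.93×10^-3)(2.314×10^-4) / 6.026×10^-7 = 3.43

Ω = 3.43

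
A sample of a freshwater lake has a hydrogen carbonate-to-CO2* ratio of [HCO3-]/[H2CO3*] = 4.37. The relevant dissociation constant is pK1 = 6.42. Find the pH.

pH = 7.06

From K1 = [H⁺][HCO3-]/[H2CO3*]:  pH = pK1 + log₁₀([HCO3-]/[H2CO3*])
log₁₀(4.37) = +0.640
pH = 6.42 + (+0.640) = 7.06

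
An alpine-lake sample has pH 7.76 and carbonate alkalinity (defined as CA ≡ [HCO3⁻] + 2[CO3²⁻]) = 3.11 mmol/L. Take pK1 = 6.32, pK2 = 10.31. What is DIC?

CA = [HCO3⁻] + 2[CO3²⁻] = (α₁ + 2α₂)·DIC
At pH 7.76: [H⁺]/K1 = 10^-1.44 = 0.036308, K2/[H⁺] = 10^-2.55 = 0.0028184
α₁ = 1/(1 + 0.036308 + 0.0028184) = 1/1.0391 = 0.9623; α₂ = α₁·K2/[H⁺] = 0.002712
α₁ + 2α₂ = 0.9678
DIC = CA / (α₁ + 2α₂) = 3.11 / 0.9678 = 3.21 mmol/L

DIC = 3.21 mmol/L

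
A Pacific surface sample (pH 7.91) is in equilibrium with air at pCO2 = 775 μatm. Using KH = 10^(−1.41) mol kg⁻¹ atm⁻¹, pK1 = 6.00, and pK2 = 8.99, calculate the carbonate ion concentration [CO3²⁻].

[CO2*] = KH · pCO2 = 10^(−1.41) × 775×10^-6 = 3.015×10^-5 mol/kg
α₀ = 1/(1 + K1/[H⁺] + K1K2/[H⁺]²) = 1/(1 + 10^+1.91 + 10^+0.83) = 0.01123
DIC = [CO2*]/α₀ = 3.015×10^-5 / 0.01123 = 2.685 mmol/kg
[CO3²⁻] = α₂·DIC; α₂ = 0.07593, so [CO3²⁻] = 0.07593 × 2.685 = 0.204 mmol/kg

[CO3²⁻] = 0.204 mmol/kg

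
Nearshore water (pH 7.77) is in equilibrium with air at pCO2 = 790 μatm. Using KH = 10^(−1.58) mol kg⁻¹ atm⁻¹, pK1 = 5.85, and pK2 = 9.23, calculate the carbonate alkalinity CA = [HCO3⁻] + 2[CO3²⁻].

CA = 1.85 mmol/kg

[CO2*] = KH · pCO2 = 10^(−1.58) × 790×10^-6 = 2.078×10^-5 mol/kg
α₀ = 1/(1 + K1/[H⁺] + K1K2/[H⁺]²) = 1/(1 + 10^+1.92 + 10^+0.46) = 0.01149
DIC = [CO2*]/α₀ = 2.078×10^-5 / 0.01149 = 1.809 mmol/kg
CA = (α₁ + 2α₂)·DIC = (0.9554 + 2×0.03313) × 1.809 = 1.85 mmol/kg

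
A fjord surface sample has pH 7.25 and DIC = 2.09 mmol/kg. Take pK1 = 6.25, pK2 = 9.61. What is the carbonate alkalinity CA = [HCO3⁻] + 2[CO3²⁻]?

CA = [HCO3⁻] + 2[CO3²⁻] = (α₁ + 2α₂)·DIC
At pH 7.25: [H⁺]/K1 = 10^-1.00 = 0.10000, K2/[H⁺] = 10^-2.36 = 0.0043652
α₁ = 1/(1 + 0.10000 + 0.0043652) = 1/1.1044 = 0.9055; α₂ = α₁·K2/[H⁺] = 0.003953
α₁ + 2α₂ = 0.9134
CA = 0.9134 × 2.09 = 1.91 mmol/kg

CA = 1.91 mmol/kg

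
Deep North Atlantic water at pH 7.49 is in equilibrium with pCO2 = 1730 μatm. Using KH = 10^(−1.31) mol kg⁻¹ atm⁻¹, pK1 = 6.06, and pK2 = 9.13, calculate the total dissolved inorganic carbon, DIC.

[CO2*] = KH · pCO2 = 10^(−1.31) × 1730×10^-6 = 8.473×10^-5 mol/kg
α₀ = 1/(1 + K1/[H⁺] + K1K2/[H⁺]²) = 1/(1 + 10^+1.43 + 10^-0.21) = 0.03505
DIC = [CO2*]/α₀ = 8.473×10^-5 / 0.03505 = 2.42 mmol/kg

DIC = 2.42 mmol/kg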